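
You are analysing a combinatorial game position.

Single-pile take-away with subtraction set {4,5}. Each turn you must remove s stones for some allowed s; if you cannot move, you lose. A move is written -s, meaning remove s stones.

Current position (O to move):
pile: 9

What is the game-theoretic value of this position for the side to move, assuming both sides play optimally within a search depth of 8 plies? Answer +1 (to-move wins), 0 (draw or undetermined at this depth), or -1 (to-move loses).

[9] O move#1: -4:-1/5*, -5:-1/4
[5] X move#2: -4:+1/1*, -5:+1/0
[1] end (terminal -1, O#3); searched 9 to 8

value(9, O) = -1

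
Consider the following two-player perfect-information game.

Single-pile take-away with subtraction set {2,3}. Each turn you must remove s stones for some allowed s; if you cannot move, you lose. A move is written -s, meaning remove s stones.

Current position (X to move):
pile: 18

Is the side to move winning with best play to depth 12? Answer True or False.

ply 1, X at 18 | -2=+1→16*; -3=+1→15
ply 2, O at 16 | -2=-1→14*; -3=-1→13
ply 3, X at 14 | -2=-1→12; -3=+1→11*
ply 4, O at 11 | -2=-1→9*; -3=-1→8
ply 5, X at 9 | -2=-1→7; -3=+1→6*
ply 6, O at 6 | -2=-1→4*; -3=-1→3
ply 7, X at 4 | -2=-1→2; -3=+1→1*
ply 8: 1 is terminal -1 (O); from 18 depth 12

X winning at [18]: True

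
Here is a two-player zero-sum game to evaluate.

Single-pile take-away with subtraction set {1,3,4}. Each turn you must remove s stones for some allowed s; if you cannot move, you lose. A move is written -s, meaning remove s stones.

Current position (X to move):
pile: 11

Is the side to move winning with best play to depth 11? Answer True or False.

[11] X move#1: -1:-1/10, -3:-1/8, -4:+1/7*
[7] O move#2: -1:-1/6*, -3:-1/4, -4:-1/3
[6] X move#3: -1:-1/5, -3:-1/3, -4:+1/2*
[2] O move#4: -1:-1/1*
[1] X move#5: -1:+1/0*
[0] end (terminal -1, O#6); searched 11 to 11

X winning at [11]: True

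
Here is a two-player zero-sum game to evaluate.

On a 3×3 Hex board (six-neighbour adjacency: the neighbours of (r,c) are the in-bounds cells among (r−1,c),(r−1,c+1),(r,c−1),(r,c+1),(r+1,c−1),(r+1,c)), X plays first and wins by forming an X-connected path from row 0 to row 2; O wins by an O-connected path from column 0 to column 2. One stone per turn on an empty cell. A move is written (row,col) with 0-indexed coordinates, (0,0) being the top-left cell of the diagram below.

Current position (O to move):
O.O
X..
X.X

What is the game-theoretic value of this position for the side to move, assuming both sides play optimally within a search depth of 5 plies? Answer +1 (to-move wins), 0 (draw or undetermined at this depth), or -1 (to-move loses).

ply 1, O at O.O/X../X.X | (0,1)=+1→OOO/X../X.X*; (1,1)=-1→O.O/XO./X.X; (1,2)=-1→O.O/X.O/X.X; (2,1)=-1→O.O/X../XOX
ply 2: OOO/X../X.X is terminal -1 (X); from O.O/X../X.X depth 5

value(O.O/X../X.X, O) = +1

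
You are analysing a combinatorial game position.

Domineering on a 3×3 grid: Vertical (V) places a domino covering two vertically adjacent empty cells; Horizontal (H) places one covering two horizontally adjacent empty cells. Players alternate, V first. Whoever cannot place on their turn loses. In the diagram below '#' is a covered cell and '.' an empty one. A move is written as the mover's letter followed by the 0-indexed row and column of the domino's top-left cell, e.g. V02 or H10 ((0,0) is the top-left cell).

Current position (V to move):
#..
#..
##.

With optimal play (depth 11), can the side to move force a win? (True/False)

p1 V@[#../#../##.]: V01[##./##./##.]+1* V02[#.#/#.#/##.]+1 V12[#../#.#/###]-1
p2 H@[##./##./##.] terminal -1; root [#../#../##.] d11

V winning at [#../#../##.]: True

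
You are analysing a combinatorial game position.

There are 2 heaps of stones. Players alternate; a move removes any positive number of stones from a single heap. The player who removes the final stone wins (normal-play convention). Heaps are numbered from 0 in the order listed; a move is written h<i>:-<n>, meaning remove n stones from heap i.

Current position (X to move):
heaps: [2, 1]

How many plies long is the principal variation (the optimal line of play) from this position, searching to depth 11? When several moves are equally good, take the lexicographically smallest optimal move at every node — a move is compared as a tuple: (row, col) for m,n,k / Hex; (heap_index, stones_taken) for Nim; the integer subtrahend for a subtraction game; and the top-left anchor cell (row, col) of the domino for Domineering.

PV length from [(2,1)]: 3 plies

ply 1, X at (2,1) | h0:-1=+1→(1,1)*; h0:-2=-1→(0,1); h1:-1=-1→(2,0)
ply 2, O at (1,1) | h0:-1=-1→(0,1)*; h1:-1=-1→(1,0)
ply 3, X at (0,1) | h1:-1=+1→(0,0)*
ply 4: (0,0) is terminal -1 (O); from (2,1) depth 11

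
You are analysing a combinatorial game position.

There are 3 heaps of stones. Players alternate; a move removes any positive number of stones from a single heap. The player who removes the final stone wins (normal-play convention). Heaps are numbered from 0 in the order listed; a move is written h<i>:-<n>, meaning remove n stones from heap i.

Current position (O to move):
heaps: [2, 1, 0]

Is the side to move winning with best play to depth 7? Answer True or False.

[(2,1,0)] O move#1: h0:-1:+1/(1,1,0)*, h0:-2:-1/(0,1,0), h1:-1:-1/(2,0,0)
[(1,1,0)] X move#2: h0:-1:-1/(0,1,0)*, h1:-1:-1/(1,0,0)
[(0,1,0)] O move#3: h1:-1:+1/(0,0,0)*
[(0,0,0)] end (terminal -1, X#4); searched (2,1,0) to 7

O winning at [(2,1,0)]: True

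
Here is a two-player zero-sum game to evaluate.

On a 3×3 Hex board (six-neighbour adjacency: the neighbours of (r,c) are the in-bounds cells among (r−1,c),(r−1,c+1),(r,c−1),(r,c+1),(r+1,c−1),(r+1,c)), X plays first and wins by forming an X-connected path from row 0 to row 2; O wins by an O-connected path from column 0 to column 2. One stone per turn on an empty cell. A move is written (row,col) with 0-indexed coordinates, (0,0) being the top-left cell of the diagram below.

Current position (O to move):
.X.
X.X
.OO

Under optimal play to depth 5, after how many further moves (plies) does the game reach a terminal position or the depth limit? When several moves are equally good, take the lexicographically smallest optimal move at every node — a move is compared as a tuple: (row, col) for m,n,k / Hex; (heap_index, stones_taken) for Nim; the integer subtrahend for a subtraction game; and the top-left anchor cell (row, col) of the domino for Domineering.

PV length from [.X./X.X/.OO]: 1 ply

[.X./X.X/.OO] O move#1: (0,0):-1/OX./X.X/.OO, (0,2):-1/.XO/X.X/.OO, (1,1):-1/.X./XOX/.OO, (2,0):+1/.X./X.X/OOO*
[.X./X.X/OOO] end (terminal -1, X#2); searched .X./X.X/.OO to 5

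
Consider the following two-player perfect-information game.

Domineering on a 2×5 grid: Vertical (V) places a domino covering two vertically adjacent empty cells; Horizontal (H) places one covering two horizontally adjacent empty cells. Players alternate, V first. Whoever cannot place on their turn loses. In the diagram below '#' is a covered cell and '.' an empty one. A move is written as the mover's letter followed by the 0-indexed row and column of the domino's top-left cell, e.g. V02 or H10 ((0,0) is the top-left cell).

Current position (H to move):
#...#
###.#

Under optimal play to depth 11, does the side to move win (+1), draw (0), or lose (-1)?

value(#...#/###.#, H) = +1

ply 1, H at #...#/###.# | H01=-1→###.#/###.#; H02=+1→#.###/###.#*
ply 2: #.###/###.# is terminal -1 (V); from #...#/###.# depth 11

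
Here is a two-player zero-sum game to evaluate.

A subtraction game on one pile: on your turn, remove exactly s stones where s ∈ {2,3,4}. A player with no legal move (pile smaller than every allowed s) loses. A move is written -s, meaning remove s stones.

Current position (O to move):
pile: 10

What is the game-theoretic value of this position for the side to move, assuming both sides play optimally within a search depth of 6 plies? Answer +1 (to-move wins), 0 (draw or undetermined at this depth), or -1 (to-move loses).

ply 1, O at 10 | -2=-1→8; -3=+1→7*; -4=+1→6
ply 2, X at 7 | -2=-1→5*; -3=-1→4; -4=-1→3
ply 3, O at 5 | -2=-1→3; -3=-1→2; -4=+1→1*
ply 4: 1 is terminal -1 (X); from 10 depth 6

value(10, O) = +1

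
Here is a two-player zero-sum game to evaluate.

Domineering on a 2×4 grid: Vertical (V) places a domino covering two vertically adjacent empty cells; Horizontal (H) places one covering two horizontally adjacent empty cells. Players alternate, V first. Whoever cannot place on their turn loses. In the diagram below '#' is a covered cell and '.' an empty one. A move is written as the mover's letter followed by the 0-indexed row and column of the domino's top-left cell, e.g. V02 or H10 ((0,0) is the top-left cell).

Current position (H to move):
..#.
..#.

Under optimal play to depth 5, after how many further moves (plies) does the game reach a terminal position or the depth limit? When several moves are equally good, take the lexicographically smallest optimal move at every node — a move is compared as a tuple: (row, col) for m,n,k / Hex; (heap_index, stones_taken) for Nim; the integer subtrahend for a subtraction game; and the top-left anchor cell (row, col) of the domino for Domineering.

PV length from [..#./..#.]: 3 plies

p1 H@[..#./..#.]: H00[###./..#.]+1* H10[..#./###.]+1
p2 V@[###./..#.]: V03[####/..##]-1*
p3 H@[####/..##]: H10[####/####]+1*
p4 V@[####/####] terminal -1; root [..#./..#.] d5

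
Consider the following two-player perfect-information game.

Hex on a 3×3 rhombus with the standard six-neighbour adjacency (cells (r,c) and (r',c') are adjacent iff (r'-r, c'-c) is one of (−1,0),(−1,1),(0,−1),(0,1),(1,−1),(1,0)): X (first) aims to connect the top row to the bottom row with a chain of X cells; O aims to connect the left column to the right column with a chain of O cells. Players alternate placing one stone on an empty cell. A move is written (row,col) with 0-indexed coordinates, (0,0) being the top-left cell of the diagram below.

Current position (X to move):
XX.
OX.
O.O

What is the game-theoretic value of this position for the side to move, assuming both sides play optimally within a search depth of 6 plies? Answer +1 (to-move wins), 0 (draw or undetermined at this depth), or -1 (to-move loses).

value(XX./OX./O.O, X) = +1

ply 1, X at XX./OX./O.O | (0,2)=-1→XXX/OX./O.O; (1,2)=-1→XX./OXX/O.O; (2,1)=+1→XX./OX./OXO*
ply 2: XX./OX./OXO is terminal -1 (O); from XX./OX./O.O depth 6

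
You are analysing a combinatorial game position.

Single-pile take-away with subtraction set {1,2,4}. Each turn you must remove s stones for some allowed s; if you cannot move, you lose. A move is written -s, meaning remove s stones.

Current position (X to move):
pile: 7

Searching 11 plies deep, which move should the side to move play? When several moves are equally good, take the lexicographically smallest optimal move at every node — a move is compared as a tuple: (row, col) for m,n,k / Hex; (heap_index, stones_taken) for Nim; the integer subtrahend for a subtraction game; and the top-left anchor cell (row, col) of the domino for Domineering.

X's best at [7]: -1

[7] X move#1: -1:+1/6*, -2:-1/5, -4:+1/3
[6] O move#2: -1:-1/5*, -2:-1/4, -4:-1/2
[5] X move#3: -1:-1/4, -2:+1/3*, -4:-1/1
[3] O move#4: -1:-1/2*, -2:-1/1
[2] X move#5: -1:-1/1, -2:+1/0*
[0] end (terminal -1, O#6); searched 7 to 11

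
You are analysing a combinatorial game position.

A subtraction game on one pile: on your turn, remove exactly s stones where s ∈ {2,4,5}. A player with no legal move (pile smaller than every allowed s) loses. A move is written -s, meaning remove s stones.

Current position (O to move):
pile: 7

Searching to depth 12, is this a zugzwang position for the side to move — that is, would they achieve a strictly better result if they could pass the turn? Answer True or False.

[7] O move#1: -2:-1/5*, -4:-1/3, -5:-1/2
[5] X move#2: -2:-1/3, -4:+1/1*, -5:+1/0
[1] end (terminal -1, O#3); searched 7 to 12
suppose O passes — search the same position with X to move:
pass> [7] X move#1: -2:-1/5*, -4:-1/3, -5:-1/2
pass> [5] O move#2: -2:-1/3, -4:+1/1*, -5:+1/0
pass> [1] end (terminal -1, X#3); searched 7 to 12
for O: play -1, pass +1

zugzwang(7, O) = True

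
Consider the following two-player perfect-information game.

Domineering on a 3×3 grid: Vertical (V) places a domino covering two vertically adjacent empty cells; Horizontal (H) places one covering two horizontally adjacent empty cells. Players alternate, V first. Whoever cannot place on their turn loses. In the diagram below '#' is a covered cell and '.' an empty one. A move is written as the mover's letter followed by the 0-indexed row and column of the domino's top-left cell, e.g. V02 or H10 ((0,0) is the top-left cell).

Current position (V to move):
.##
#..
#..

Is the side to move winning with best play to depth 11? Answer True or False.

[.##/#../#..] V move#1: V11:+1/.##/##./##.*, V12:+1/.##/#.#/#.#
[.##/##./##.] end (terminal -1, H#2); searched .##/#../#.. to 11

V winning at [.##/#../#..]: True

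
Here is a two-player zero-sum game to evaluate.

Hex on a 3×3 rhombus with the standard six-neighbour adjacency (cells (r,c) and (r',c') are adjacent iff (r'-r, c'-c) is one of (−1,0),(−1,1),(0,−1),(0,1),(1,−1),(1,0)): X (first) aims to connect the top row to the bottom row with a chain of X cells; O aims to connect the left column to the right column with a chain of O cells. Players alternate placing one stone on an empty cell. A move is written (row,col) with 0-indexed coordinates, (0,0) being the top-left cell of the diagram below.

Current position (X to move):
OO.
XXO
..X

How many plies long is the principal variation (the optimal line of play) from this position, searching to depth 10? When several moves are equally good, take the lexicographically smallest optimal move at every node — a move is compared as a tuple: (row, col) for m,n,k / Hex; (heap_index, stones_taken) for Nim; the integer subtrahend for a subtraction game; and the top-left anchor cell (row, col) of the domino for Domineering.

p1 X@[OO./XXO/..X]: (0,2)[OOX/XXO/..X]+1* (2,0)[OO./XXO/X.X]-1 (2,1)[OO./XXO/.XX]-1
p2 O@[OOX/XXO/..X]: (2,0)[OOX/XXO/O.X]-1* (2,1)[OOX/XXO/.OX]-1
p3 X@[OOX/XXO/O.X]: (2,1)[OOX/XXO/OXX]+1*
p4 O@[OOX/XXO/OXX] terminal -1; root [OO./XXO/..X] d10

PV length from [OO./XXO/..X]: 3 plies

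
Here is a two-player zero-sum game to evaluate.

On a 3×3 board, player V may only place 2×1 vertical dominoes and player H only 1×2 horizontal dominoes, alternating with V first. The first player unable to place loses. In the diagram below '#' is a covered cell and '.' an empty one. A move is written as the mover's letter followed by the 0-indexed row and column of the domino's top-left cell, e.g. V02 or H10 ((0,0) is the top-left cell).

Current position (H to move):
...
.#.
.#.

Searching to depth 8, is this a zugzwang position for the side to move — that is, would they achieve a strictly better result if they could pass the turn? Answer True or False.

zugzwang(.../.#./.#., H) = False

p1 H@[.../.#./.#.]: H00[##./.#./.#.]-1* H01[.##/.#./.#.]-1
p2 V@[##./.#./.#.]: V02[###/.##/.#.]+1* V10[##./##./##.]+1 V12[##./.##/.##]+1
p3 H@[###/.##/.#.] terminal -1; root [.../.#./.#.] d8
suppose H passes — search the same position with V to move:
pass> p1 V@[.../.#./.#.]: V00[#../##./.#.]+1* V02[..#/.##/.#.]+1 V10[.../##./##.]+1 V12[.../.##/.##]+1
pass> p2 H@[#../##./.#.]: H01[###/##./.#.]-1*
pass> p3 V@[###/##./.#.]: V12[###/###/.##]+1*
pass> p4 H@[###/###/.##] terminal -1; root [.../.#./.#.] d8
for H: play -1, pass -1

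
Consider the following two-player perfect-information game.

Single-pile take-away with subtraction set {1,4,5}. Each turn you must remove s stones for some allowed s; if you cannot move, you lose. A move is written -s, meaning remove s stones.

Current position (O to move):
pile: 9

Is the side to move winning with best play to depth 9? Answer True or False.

ply 1, O at 9 | -1=+1→8*; -4=-1→5; -5=-1→4
ply 2, X at 8 | -1=-1→7*; -4=-1→4; -5=-1→3
ply 3, O at 7 | -1=-1→6; -4=-1→3; -5=+1→2*
ply 4, X at 2 | -1=-1→1*
ply 5, O at 1 | -1=+1→0*
ply 6: 0 is terminal -1 (X); from 9 depth 9

O winning at [9]: True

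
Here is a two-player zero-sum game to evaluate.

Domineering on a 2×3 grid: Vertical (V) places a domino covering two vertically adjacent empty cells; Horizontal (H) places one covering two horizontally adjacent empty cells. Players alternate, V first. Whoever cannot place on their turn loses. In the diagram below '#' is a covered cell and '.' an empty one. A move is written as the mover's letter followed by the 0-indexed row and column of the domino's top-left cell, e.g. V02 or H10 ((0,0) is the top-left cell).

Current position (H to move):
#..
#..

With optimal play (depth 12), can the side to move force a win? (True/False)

H winning at [#../#..]: True

ply 1, H at #../#.. | H01=+1→###/#..*; H11=+1→#../###
ply 2: ###/#.. is terminal -1 (V); from #../#.. depth 12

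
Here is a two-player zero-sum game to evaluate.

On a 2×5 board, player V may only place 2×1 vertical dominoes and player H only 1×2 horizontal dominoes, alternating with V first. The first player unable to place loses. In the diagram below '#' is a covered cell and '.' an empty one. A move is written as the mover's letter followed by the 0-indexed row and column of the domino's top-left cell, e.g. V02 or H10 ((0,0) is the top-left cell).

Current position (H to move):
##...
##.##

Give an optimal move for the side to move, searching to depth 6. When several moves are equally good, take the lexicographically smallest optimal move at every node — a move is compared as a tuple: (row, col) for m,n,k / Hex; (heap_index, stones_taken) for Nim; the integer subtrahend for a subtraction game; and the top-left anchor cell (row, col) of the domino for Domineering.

p1 H@[##.../##.##]: H02[####./##.##]+1* H03[##.##/##.##]-1
p2 V@[####./##.##] terminal -1; root [##.../##.##] d6

H's best at [##.../##.##]: H02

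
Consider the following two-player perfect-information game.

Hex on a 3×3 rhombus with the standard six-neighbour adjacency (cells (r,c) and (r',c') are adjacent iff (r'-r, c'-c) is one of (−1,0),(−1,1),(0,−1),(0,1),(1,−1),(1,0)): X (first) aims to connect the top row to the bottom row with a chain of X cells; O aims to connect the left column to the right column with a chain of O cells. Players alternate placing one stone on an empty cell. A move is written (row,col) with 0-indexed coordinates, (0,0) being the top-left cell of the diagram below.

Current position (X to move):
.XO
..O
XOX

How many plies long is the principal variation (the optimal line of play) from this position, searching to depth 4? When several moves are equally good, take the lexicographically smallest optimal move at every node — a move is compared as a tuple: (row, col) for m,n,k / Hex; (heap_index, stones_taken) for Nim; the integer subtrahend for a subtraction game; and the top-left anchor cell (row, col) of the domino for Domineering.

PV length from [.XO/..O/XOX]: 3 plies

ply 1, X at .XO/..O/XOX | (0,0)=+1→XXO/..O/XOX*; (1,0)=+1→.XO/X.O/XOX; (1,1)=+1→.XO/.XO/XOX
ply 2, O at XXO/..O/XOX | (1,0)=-1→XXO/O.O/XOX*; (1,1)=-1→XXO/.OO/XOX
ply 3, X at XXO/O.O/XOX | (1,1)=+1→XXO/OXO/XOX*
ply 4: XXO/OXO/XOX is terminal -1 (O); from .XO/..O/XOX depth 4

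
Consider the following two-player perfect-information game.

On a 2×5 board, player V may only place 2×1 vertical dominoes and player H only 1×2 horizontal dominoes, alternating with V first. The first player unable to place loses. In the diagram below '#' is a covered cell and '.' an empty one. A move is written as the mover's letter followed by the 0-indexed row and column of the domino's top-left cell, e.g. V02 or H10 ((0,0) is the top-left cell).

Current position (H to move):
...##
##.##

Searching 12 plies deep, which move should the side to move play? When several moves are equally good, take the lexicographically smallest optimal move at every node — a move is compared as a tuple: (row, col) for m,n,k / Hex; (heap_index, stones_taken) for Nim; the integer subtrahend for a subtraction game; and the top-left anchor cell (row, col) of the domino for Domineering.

ply 1, H at ...##/##.## | H00=-1→##.##/##.##; H01=+1→.####/##.##*
ply 2: .####/##.## is terminal -1 (V); from ...##/##.## depth 12

H's best at [...##/##.##]: H01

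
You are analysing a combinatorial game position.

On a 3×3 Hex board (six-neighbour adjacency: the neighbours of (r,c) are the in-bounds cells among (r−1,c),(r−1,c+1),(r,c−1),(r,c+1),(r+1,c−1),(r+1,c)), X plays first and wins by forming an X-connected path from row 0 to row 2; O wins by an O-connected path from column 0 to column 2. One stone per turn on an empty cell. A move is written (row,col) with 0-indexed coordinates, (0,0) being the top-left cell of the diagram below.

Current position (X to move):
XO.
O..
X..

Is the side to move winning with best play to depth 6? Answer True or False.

ply 1, X at XO./O../X.. | (0,2)=+1→XOX/O../X..*; (1,1)=-1→XO./OX./X..; (1,2)=-1→XO./O.X/X..; (2,1)=-1→XO./O../XX.; (2,2)=-1→XO./O../X.X
ply 2, O at XOX/O../X.. | (1,1)=-1→XOX/OO./X..*; (1,2)=-1→XOX/O.O/X..; (2,1)=-1→XOX/O../XO.; (2,2)=-1→XOX/O../X.O
ply 3, X at XOX/OO./X.. | (1,2)=+1→XOX/OOX/X..*; (2,1)=-1→XOX/OO./XX.; (2,2)=-1→XOX/OO./X.X
ply 4, O at XOX/OOX/X.. | (2,1)=-1→XOX/OOX/XO.*; (2,2)=-1→XOX/OOX/X.O
ply 5, X at XOX/OOX/XO. | (2,2)=+1→XOX/OOX/XOX*
ply 6: XOX/OOX/XOX is terminal -1 (O); from XO./O../X.. depth 6

X winning at [XO./O../X..]: True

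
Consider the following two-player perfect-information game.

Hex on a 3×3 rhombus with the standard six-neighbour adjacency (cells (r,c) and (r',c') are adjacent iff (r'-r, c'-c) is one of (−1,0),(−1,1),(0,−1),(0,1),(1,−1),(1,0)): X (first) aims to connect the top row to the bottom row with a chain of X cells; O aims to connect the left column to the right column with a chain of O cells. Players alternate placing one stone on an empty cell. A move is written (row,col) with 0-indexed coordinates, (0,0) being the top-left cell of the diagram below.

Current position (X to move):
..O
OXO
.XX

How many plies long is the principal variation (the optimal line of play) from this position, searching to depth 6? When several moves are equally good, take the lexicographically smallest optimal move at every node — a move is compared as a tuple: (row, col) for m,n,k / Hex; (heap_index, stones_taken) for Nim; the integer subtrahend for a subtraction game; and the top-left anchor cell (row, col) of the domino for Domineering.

PV length from [..O/OXO/.XX]: 1 ply

p1 X@[..O/OXO/.XX]: (0,0)[X.O/OXO/.XX]-1 (0,1)[.XO/OXO/.XX]+1* (2,0)[..O/OXO/XXX]-1
p2 O@[.XO/OXO/.XX] terminal -1; root [..O/OXO/.XX] d6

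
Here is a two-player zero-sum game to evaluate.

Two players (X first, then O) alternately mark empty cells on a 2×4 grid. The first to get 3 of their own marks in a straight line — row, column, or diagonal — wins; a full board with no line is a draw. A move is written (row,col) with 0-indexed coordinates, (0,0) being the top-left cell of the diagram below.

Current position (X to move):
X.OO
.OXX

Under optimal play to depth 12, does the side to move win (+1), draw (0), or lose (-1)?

p1 X@[X.OO/.OXX]: (0,1)[XXOO/.OXX]+0* (1,0)[X.OO/XOXX]-1
p2 O@[XXOO/.OXX]: (1,0)[XXOO/OOXX]+0*
p3 X@[XXOO/OOXX] terminal +0; root [X.OO/.OXX] d12

value(X.OO/.OXX, X) = 0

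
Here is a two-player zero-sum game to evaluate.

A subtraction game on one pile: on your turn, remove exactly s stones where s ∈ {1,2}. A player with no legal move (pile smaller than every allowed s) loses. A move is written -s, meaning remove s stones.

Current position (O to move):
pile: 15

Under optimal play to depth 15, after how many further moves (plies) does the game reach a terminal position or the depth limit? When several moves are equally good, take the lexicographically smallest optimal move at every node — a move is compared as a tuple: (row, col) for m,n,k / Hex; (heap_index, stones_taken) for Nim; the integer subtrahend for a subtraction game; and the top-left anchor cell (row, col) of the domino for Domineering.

p1 O@[15]: -1[14]-1* -2[13]-1
p2 X@[14]: -1[13]-1 -2[12]+1*
p3 O@[12]: -1[11]-1* -2[10]-1
p4 X@[11]: -1[10]-1 -2[9]+1*
p5 O@[9]: -1[8]-1* -2[7]-1
p6 X@[8]: -1[7]-1 -2[6]+1*
p7 O@[6]: -1[5]-1* -2[4]-1
p8 X@[5]: -1[4]-1 -2[3]+1*
p9 O@[3]: -1[2]-1* -2[1]-1
p10 X@[2]: -1[1]-1 -2[0]+1*
p11 O@[0] terminal -1; root [15] d15

PV length from [15]: 10 plies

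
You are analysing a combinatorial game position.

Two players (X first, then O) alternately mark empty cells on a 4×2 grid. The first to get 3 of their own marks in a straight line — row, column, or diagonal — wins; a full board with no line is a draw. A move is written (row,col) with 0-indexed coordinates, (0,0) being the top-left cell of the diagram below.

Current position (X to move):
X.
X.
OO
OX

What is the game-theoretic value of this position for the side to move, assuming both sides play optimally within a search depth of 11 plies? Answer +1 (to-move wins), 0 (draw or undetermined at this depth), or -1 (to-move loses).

[X./X./OO/OX] X move#1: (0,1):+0/XX/X./OO/OX*, (1,1):+0/X./XX/OO/OX
[XX/X./OO/OX] O move#2: (1,1):+0/XX/XO/OO/OX*
[XX/XO/OO/OX] end (terminal +0, X#3); searched X./X./OO/OX to 11

value(X./X./OO/OX, X) = 0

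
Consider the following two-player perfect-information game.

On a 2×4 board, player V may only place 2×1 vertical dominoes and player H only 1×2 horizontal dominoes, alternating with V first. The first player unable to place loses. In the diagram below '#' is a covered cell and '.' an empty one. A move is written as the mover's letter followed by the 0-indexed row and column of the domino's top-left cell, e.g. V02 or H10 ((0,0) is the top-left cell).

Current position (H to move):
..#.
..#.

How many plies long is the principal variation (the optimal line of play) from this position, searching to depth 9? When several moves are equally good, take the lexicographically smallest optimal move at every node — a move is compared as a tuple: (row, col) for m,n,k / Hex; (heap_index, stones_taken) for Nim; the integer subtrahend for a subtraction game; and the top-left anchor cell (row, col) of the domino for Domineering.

PV length from [..#./..#.]: 3 plies

p1 H@[..#./..#.]: H00[###./..#.]+1* H10[..#./###.]+1
p2 V@[###./..#.]: V03[####/..##]-1*
p3 H@[####/..##]: H10[####/####]+1*
p4 V@[####/####] terminal -1; root [..#./..#.] d9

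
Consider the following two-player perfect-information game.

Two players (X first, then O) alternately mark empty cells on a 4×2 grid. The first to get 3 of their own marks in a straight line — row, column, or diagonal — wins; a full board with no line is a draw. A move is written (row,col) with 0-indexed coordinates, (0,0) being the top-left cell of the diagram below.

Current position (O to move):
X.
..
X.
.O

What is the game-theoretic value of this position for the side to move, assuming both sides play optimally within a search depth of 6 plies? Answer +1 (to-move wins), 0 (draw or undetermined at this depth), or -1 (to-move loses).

value(X./../X./.O, O) = 0

p1 O@[X./../X./.O]: (0,1)[XO/../X./.O]-1 (1,0)[X./O./X./.O]+0* (1,1)[X./.O/X./.O]-1 (2,1)[X./../XO/.O]-1 (3,0)[X./../X./OO]-1
p2 X@[X./O./X./.O]: (0,1)[XX/O./X./.O]+0* (1,1)[X./OX/X./.O]+0 (2,1)[X./O./XX/.O]+0 (3,0)[X./O./X./XO]+0
p3 O@[XX/O./X./.O]: (1,1)[XX/OO/X./.O]+0* (2,1)[XX/O./XO/.O]+0 (3,0)[XX/O./X./OO]+0
p4 X@[XX/OO/X./.O]: (2,1)[XX/OO/XX/.O]+0* (3,0)[XX/OO/X./XO]-1
p5 O@[XX/OO/XX/.O]: (3,0)[XX/OO/XX/OO]+0*
p6 X@[XX/OO/XX/OO] terminal +0; root [X./../X./.O] d6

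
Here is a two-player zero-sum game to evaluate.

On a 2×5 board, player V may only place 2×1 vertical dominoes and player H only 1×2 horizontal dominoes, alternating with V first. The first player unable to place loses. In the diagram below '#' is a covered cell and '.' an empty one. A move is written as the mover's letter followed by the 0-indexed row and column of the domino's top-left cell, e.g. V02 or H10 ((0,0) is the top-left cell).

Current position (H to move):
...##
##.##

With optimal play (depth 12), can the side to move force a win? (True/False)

H winning at [...##/##.##]: True

ply 1, H at ...##/##.## | H00=-1→##.##/##.##; H01=+1→.####/##.##*
ply 2: .####/##.## is terminal -1 (V); from ...##/##.## depth 12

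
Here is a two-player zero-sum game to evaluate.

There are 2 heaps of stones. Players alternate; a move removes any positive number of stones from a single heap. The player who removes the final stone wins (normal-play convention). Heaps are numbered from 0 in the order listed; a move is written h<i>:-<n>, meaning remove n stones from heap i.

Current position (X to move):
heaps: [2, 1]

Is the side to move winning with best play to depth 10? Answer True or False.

X winning at [(2,1)]: True

[(2,1)] X move#1: h0:-1:+1/(1,1)*, h0:-2:-1/(0,1), h1:-1:-1/(2,0)
[(1,1)] O move#2: h0:-1:-1/(0,1)*, h1:-1:-1/(1,0)
[(0,1)] X move#3: h1:-1:+1/(0,0)*
[(0,0)] end (terminal -1, O#4); searched (2,1) to 10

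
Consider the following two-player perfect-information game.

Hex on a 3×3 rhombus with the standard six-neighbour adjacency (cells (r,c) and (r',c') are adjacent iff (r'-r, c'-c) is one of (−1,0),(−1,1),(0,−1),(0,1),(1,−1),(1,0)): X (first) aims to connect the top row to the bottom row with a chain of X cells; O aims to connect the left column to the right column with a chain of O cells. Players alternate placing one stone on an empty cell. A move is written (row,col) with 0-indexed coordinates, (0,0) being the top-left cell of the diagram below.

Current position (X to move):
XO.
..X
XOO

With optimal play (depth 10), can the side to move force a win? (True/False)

ply 1, X at XO./..X/XOO | (0,2)=+1→XOX/..X/XOO*; (1,0)=+1→XO./X.X/XOO; (1,1)=+1→XO./.XX/XOO
ply 2, O at XOX/..X/XOO | (1,0)=-1→XOX/O.X/XOO*; (1,1)=-1→XOX/.OX/XOO
ply 3, X at XOX/O.X/XOO | (1,1)=+1→XOX/OXX/XOO*
ply 4: XOX/OXX/XOO is terminal -1 (O); from XO./..X/XOO depth 10

X winning at [XO./..X/XOO]: True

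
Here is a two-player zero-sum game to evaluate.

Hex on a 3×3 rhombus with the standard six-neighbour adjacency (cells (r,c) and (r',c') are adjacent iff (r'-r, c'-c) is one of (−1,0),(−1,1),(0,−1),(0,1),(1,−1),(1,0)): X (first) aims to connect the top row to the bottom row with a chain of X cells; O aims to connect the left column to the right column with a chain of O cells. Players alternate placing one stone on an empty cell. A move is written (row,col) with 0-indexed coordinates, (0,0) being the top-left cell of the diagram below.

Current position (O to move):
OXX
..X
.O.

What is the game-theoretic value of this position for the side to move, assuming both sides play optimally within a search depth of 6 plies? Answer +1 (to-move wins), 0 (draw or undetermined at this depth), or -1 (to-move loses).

[OXX/..X/.O.] O move#1: (1,0):-1/OXX/O.X/.O.*, (1,1):-1/OXX/.OX/.O., (2,0):-1/OXX/..X/OO., (2,2):-1/OXX/..X/.OO
[OXX/O.X/.O.] X move#2: (1,1):+1/OXX/OXX/.O.*, (2,0):+1/OXX/O.X/XO., (2,2):+1/OXX/O.X/.OX
[OXX/OXX/.O.] O move#3: (2,0):-1/OXX/OXX/OO.*, (2,2):-1/OXX/OXX/.OO
[OXX/OXX/OO.] X move#4: (2,2):+1/OXX/OXX/OOX*
[OXX/OXX/OOX] end (terminal -1, O#5); searched OXX/..X/.O. to 6

value(OXX/..X/.O., O) = -1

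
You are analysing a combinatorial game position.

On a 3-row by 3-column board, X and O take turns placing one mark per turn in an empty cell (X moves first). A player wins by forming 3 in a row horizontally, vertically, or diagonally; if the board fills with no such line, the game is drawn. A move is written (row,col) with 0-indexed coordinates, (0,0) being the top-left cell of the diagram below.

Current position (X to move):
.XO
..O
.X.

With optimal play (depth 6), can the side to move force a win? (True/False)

X winning at [.XO/..O/.X.]: True

[.XO/..O/.X.] X move#1: (0,0):-1/XXO/..O/.X., (1,0):-1/.XO/X.O/.X., (1,1):+1/.XO/.XO/.X.*, (2,0):-1/.XO/..O/XX., (2,2):+1/.XO/..O/.XX
[.XO/.XO/.X.] end (terminal -1, O#2); searched .XO/..O/.X. to 6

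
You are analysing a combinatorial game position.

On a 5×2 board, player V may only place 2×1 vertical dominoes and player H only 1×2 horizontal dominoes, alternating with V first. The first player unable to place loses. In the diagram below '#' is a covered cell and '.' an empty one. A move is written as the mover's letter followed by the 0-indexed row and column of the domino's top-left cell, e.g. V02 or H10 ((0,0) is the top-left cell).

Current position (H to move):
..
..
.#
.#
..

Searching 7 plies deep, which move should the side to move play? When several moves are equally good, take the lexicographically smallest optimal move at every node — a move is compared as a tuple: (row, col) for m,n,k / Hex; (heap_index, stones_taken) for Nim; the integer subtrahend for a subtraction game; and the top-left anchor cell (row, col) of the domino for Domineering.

ply 1, H at ../../.#/.#/.. | H00=+1→##/../.#/.#/..*; H10=+1→../##/.#/.#/..; H40=-1→../../.#/.#/##
ply 2, V at ##/../.#/.#/.. | V10=-1→##/#./##/.#/..*; V20=-1→##/../##/##/..; V30=-1→##/../.#/##/#.
ply 3, H at ##/#./##/.#/.. | H40=+1→##/#./##/.#/##*
ply 4: ##/#./##/.#/## is terminal -1 (V); from ../../.#/.#/.. depth 7

H's best at [../../.#/.#/..]: H00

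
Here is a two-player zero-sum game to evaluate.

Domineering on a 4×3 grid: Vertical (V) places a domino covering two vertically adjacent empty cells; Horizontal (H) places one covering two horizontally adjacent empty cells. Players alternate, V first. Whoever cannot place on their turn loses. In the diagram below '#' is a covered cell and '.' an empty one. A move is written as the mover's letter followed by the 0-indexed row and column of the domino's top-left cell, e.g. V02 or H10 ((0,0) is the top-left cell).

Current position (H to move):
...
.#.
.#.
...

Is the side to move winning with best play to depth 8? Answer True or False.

[.../.#./.#./...] H move#1: H00:-1/##./.#./.#./...*, H01:-1/.##/.#./.#./..., H30:-1/.../.#./.#./##., H31:-1/.../.#./.#./.##
[##./.#./.#./...] V move#2: V02:+1/###/.##/.#./...*, V10:+1/##./##./##./..., V12:+1/##./.##/.##/..., V20:+1/##./.#./##./#.., V22:+1/##./.#./.##/..#
[###/.##/.#./...] H move#3: H30:-1/###/.##/.#./##.*, H31:-1/###/.##/.#./.##
[###/.##/.#./##.] V move#4: V10:+1/###/###/##./##.*, V22:+1/###/.##/.##/###
[###/###/##./##.] end (terminal -1, H#5); searched .../.#./.#./... to 8

H winning at [.../.#./.#./...]: False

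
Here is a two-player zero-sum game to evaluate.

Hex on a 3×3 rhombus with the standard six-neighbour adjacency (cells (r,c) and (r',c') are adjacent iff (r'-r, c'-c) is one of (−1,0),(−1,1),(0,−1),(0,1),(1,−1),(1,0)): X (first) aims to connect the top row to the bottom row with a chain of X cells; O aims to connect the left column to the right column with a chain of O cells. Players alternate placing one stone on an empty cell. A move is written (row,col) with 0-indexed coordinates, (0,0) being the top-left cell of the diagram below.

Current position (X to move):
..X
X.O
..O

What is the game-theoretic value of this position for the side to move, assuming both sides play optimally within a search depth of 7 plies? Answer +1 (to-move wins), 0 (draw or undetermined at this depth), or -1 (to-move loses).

value(..X/X.O/..O, X) = +1

p1 X@[..X/X.O/..O]: (0,0)[X.X/X.O/..O]-1 (0,1)[.XX/X.O/..O]-1 (1,1)[..X/XXO/..O]+1* (2,0)[..X/X.O/X.O]+1 (2,1)[..X/X.O/.XO]+1
p2 O@[..X/XXO/..O]: (0,0)[O.X/XXO/..O]-1* (0,1)[.OX/XXO/..O]-1 (2,0)[..X/XXO/O.O]-1 (2,1)[..X/XXO/.OO]-1
p3 X@[O.X/XXO/..O]: (0,1)[OXX/XXO/..O]+1* (2,0)[O.X/XXO/X.O]+1 (2,1)[O.X/XXO/.XO]+1
p4 O@[OXX/XXO/..O]: (2,0)[OXX/XXO/O.O]-1* (2,1)[OXX/XXO/.OO]-1
p5 X@[OXX/XXO/O.O]: (2,1)[OXX/XXO/OXO]+1*
p6 O@[OXX/XXO/OXO] terminal -1; root [..X/X.O/..O] d7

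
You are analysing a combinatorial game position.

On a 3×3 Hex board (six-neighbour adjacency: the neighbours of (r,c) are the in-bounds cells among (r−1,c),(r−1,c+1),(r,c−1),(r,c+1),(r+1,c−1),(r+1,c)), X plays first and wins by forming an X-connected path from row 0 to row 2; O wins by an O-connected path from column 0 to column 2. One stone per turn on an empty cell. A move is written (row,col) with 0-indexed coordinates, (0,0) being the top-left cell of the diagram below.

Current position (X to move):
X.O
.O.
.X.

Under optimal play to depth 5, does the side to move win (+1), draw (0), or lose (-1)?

[X.O/.O./.X.] X move#1: (0,1):-1/XXO/.O./.X.*, (1,0):-1/X.O/XO./.X., (1,2):-1/X.O/.OX/.X., (2,0):-1/X.O/.O./XX., (2,2):-1/X.O/.O./.XX
[XXO/.O./.X.] O move#2: (1,0):+1/XXO/OO./.X.*, (1,2):+1/XXO/.OO/.X., (2,0):+1/XXO/.O./OX., (2,2):+1/XXO/.O./.XO
[XXO/OO./.X.] end (terminal -1, X#3); searched X.O/.O./.X. to 5

value(X.O/.O./.X., X) = -1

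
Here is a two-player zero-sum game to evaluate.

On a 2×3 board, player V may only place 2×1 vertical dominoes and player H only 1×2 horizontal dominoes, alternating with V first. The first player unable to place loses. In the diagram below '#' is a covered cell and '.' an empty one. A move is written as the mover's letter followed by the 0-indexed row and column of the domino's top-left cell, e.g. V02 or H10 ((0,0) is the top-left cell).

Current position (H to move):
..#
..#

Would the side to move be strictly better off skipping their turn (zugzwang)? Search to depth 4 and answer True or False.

ply 1, H at ..#/..# | H00=+1→###/..#*; H10=+1→..#/###
ply 2: ###/..# is terminal -1 (V); from ..#/..# depth 4
if H skipped the turn, V would face:
~ ply 1, V at ..#/..# | V00=+1→#.#/#.#*; V01=+1→.##/.##
~ ply 2: #.#/#.# is terminal -1 (H); from ..#/..# depth 4
compare (H): move=+1 vs pass=-1

zugzwang(..#/..#, H) = False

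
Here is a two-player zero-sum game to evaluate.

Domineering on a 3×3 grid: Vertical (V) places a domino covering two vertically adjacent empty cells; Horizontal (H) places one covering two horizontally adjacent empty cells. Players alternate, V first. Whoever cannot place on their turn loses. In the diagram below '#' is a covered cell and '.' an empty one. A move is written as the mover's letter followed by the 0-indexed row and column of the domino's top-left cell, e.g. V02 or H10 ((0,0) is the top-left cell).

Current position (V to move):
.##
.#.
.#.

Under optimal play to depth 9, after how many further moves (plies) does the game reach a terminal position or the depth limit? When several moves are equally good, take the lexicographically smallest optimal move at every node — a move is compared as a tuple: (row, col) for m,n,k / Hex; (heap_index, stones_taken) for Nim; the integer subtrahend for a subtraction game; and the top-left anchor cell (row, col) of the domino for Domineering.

ply 1, V at .##/.#./.#. | V00=+1→###/##./.#.*; V10=+1→.##/##./##.; V12=+1→.##/.##/.##
ply 2: ###/##./.#. is terminal -1 (H); from .##/.#./.#. depth 9

PV length from [.##/.#./.#.]: 1 ply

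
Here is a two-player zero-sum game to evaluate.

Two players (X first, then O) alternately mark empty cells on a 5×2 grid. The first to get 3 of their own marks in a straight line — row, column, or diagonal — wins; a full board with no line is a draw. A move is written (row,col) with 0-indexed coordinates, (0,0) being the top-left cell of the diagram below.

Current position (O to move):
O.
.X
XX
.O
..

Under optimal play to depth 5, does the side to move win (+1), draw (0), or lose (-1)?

ply 1, O at O./.X/XX/.O/.. | (0,1)=-1→OO/.X/XX/.O/..*; (1,0)=-1→O./OX/XX/.O/..; (3,0)=-1→O./.X/XX/OO/..; (4,0)=-1→O./.X/XX/.O/O.; (4,1)=-1→O./.X/XX/.O/.O
ply 2, X at OO/.X/XX/.O/.. | (1,0)=+0→OO/XX/XX/.O/..; (3,0)=+1→OO/.X/XX/XO/..*; (4,0)=+0→OO/.X/XX/.O/X.; (4,1)=+0→OO/.X/XX/.O/.X
ply 3, O at OO/.X/XX/XO/.. | (1,0)=-1→OO/OX/XX/XO/..*; (4,0)=-1→OO/.X/XX/XO/O.; (4,1)=-1→OO/.X/XX/XO/.O
ply 4, X at OO/OX/XX/XO/.. | (4,0)=+1→OO/OX/XX/XO/X.*; (4,1)=+0→OO/OX/XX/XO/.X
ply 5: OO/OX/XX/XO/X. is terminal -1 (O); from O./.X/XX/.O/.. depth 5

value(O./.X/XX/.O/.., O) = -1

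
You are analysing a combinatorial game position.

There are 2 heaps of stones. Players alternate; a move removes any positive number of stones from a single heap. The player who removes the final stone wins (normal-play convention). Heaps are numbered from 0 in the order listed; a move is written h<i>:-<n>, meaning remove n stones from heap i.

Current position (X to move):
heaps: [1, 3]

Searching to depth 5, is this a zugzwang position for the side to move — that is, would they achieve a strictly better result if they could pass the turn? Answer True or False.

p1 X@[(1,3)]: h0:-1[(0,3)]-1 h1:-1[(1,2)]-1 h1:-2[(1,1)]+1* h1:-3[(1,0)]-1
p2 O@[(1,1)]: h0:-1[(0,1)]-1* h1:-1[(1,0)]-1
p3 X@[(0,1)]: h1:-1[(0,0)]+1*
p4 O@[(0,0)] terminal -1; root [(1,3)] d5
pass branch (O moves first from the same position):
  | p1 O@[(1,3)]: h0:-1[(0,3)]-1 h1:-1[(1,2)]-1 h1:-2[(1,1)]+1* h1:-3[(1,0)]-1
  | p2 X@[(1,1)]: h0:-1[(0,1)]-1* h1:-1[(1,0)]-1
  | p3 O@[(0,1)]: h1:-1[(0,0)]+1*
  | p4 X@[(0,0)] terminal -1; root [(1,3)] d5
X moving scores +1; X passing scores -1

zugzwang((1,3), X) = False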